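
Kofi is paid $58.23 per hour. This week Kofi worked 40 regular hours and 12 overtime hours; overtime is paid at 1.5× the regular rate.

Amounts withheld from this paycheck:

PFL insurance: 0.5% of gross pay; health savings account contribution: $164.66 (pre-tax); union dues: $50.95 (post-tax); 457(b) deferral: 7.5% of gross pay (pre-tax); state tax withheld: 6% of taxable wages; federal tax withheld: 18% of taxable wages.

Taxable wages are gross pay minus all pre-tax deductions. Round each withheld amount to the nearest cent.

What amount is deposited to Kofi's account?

Regular pay: 40 × $58.23 = $2329.20
Overtime pay: 12 × $58.23 × 1.5 = $1048.14
Gross pay = $2329.20 + $1048.14 = $3377.34
457(b) deferral: $3377.34 × 0.075 = $253.30
Health savings account contribution: $164.66
Pre-tax total = $253.30 + $164.66 = $417.96
Taxable wages = $3377.34 − $417.96 = $2959.38
Federal tax withheld: $2959.38 × 0.18 = $532.69
State tax withheld: $2959.38 × 0.06 = $177.56
PFL insurance: $3377.34 × 0.005 = $16.89
Union dues: $50.95
Total deductions = $253.30 + $164.66 + $532.69 + $177.56 + $16.89 + $50.95 = $1196.05
Net pay = $3377.34 − $1196.05 = $2181.29

$2181.29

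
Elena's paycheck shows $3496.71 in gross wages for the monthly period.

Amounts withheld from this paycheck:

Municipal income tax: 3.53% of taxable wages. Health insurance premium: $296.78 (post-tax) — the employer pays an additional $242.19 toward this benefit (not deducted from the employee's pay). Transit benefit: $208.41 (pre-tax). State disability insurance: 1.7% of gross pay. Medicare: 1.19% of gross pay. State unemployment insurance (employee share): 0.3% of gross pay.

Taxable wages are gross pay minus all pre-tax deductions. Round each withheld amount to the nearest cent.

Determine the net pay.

Transit benefit: $208.41
Taxable wages = $3496.71 − $208.41 = $3288.30
Municipal income tax: $3288.30 × 0.0353 = $116.08
Medicare: $3496.71 × 0.0119 = $41.61
State disability insurance: $3496.71 × 0.017 = $59.44
State unemployment insurance (employee share): $3496.71 × 0.003 = $10.49
Health insurance premium: $296.78
(Employer's $242.19 toward health insurance premium is not withheld from the employee.)
Total deductions = $208.41 + $116.08 + $41.61 + $59.44 + $10.49 + $296.78 = $732.81
Net pay = $3496.71 − $732.81 = $2763.90

$2763.90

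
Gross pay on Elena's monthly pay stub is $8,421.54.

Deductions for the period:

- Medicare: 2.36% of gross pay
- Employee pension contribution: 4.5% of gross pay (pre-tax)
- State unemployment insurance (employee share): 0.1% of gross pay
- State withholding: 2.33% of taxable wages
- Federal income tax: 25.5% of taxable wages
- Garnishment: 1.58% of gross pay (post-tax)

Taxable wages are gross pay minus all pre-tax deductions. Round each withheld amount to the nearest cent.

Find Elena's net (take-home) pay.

$5,464.09

Employee pension contribution: $8,421.54 × 0.045 = $378.97
Taxable wages = $8,421.54 − $378.97 = $8,042.57
Federal income tax: $8,042.57 × 0.255 = $2,050.86
State withholding: $8,042.57 × 0.0233 = $187.39
Medicare: $8,421.54 × 0.0236 = $198.75
State unemployment insurance (employee share): $8,421.54 × 0.001 = $8.42
Garnishment: $8,421.54 × 0.0158 = $133.06
Total deductions = $378.97 + $2,050.86 + $187.39 + $198.75 + $8.42 + $133.06 = $2,957.45
Net pay = $8,421.54 − $2,957.45 = $5,464.09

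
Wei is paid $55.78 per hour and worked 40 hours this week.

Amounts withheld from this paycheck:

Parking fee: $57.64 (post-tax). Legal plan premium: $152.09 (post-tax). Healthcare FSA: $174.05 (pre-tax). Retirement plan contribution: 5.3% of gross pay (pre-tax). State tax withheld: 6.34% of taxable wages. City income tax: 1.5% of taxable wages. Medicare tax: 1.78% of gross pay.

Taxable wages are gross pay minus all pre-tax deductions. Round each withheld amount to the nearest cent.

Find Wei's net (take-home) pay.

Gross pay: 40 × $55.78 = $2,231.20
Retirement plan contribution: $2,231.20 × 0.053 = $118.25
Healthcare FSA: $174.05
Pre-tax total = $118.25 + $174.05 = $292.30
Taxable wages = $2,231.20 − $292.30 = $1,938.90
City income tax: $1,938.90 × 0.015 = $29.08
State tax withheld: $1,938.90 × 0.0634 = $122.93
Medicare tax: $2,231.20 × 0.0178 = $39.72
Parking fee: $57.64
Legal plan premium: $152.09
Total deductions = $118.25 + $174.05 + $29.08 + $122.93 + $39.72 + $57.64 + $152.09 = $693.76
Net pay = $2,231.20 − $693.76 = $1,537.44

$1,537.44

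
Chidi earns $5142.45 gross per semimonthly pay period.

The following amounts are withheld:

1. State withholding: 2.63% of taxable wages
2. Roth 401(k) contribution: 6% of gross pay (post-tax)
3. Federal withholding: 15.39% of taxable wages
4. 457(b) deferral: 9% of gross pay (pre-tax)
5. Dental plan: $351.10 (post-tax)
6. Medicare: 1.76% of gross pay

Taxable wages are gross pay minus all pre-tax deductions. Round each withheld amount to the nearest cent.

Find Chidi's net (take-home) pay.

457(b) deferral: $5142.45 × 0.09 = $462.82
Taxable wages = $5142.45 − $462.82 = $4679.63
Federal withholding: $4679.63 × 0.1539 = $720.20
State withholding: $4679.63 × 0.0263 = $123.07
Medicare: $5142.45 × 0.0176 = $90.51
Roth 401(k) contribution: $5142.45 × 0.06 = $308.55
Dental plan: $351.10
Total deductions = $462.82 + $720.20 + $123.07 + $90.51 + $308.55 + $351.10 = $2056.25
Net pay = $5142.45 − $2056.25 = $3086.20

$3086.20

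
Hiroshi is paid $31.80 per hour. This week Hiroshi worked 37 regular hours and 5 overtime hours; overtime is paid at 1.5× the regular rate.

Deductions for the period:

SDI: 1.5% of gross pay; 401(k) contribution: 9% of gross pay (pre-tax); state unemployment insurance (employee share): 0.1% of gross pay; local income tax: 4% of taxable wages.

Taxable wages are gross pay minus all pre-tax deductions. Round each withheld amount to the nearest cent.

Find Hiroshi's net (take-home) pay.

Regular pay: 37 × $31.80 = $1176.60
Overtime pay: 5 × $31.80 × 1.5 = $238.50
Gross pay = $1176.60 + $238.50 = $1415.10
401(k) contribution: $1415.10 × 0.09 = $127.36
Taxable wages = $1415.10 − $127.36 = $1287.74
Local income tax: $1287.74 × 0.04 = $51.51
State unemployment insurance (employee share): $1415.10 × 0.001 = $1.42
SDI: $1415.10 × 0.015 = $21.23
Total deductions = $127.36 + $51.51 + $1.42 + $21.23 = $201.52
Net pay = $1415.10 − $201.52 = $1213.58

$1213.58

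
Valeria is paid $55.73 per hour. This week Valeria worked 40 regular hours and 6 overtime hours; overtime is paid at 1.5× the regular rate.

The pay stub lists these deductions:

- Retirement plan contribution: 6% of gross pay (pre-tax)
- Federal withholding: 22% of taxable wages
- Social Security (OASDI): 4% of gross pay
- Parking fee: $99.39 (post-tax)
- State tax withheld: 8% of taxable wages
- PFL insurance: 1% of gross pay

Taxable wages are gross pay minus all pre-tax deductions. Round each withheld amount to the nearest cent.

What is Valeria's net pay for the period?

$1,560.92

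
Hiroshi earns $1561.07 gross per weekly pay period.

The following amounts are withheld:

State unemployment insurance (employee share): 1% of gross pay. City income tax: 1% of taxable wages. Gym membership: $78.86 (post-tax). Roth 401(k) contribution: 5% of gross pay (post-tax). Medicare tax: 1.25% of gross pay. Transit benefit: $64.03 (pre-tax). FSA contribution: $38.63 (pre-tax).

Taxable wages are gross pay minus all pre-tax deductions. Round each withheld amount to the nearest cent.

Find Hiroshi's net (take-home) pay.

FSA contribution: $38.63
Transit benefit: $64.03
Pre-tax total = $38.63 + $64.03 = $102.66
Taxable wages = $1561.07 − $102.66 = $1458.41
City income tax: $1458.41 × 0.01 = $14.58
State unemployment insurance (employee share): $1561.07 × 0.01 = $15.61
Medicare tax: $1561.07 × 0.0125 = $19.51
Gym membership: $78.86
Roth 401(k) contribution: $1561.07 × 0.05 = $78.05
Total deductions = $38.63 + $64.03 + $14.58 + $15.61 + $19.51 + $78.86 + $78.05 = $309.27
Net pay = $1561.07 − $309.27 = $1251.80

$1251.80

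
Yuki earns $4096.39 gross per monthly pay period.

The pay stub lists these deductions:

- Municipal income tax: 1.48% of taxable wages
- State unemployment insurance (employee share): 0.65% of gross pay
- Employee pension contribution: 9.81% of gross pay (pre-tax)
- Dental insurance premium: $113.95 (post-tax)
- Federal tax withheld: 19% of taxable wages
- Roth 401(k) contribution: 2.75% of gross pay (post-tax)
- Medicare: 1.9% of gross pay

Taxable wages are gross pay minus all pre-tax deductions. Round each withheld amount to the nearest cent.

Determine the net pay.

Employee pension contribution: $4096.39 × 0.0981 = $401.86
Taxable wages = $4096.39 − $401.86 = $3694.53
Federal tax withheld: $3694.53 × 0.19 = $701.96
Municipal income tax: $3694.53 × 0.0148 = $54.68
Medicare: $4096.39 × 0.019 = $77.83
State unemployment insurance (employee share): $4096.39 × 0.0065 = $26.63
Roth 401(k) contribution: $4096.39 × 0.0275 = $112.65
Dental insurance premium: $113.95
Total deductions = $401.86 + $701.96 + $54.68 + $77.83 + $26.63 + $112.65 + $113.95 = $1489.56
Net pay = $4096.39 − $1489.56 = $2606.83

$2606.83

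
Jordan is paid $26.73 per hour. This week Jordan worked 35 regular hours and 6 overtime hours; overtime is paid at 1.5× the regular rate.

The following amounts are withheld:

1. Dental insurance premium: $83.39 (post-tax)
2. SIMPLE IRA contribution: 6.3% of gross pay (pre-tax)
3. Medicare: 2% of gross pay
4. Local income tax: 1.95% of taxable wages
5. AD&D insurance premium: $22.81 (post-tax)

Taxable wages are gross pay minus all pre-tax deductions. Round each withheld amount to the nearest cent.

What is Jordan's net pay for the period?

$950.81

Regular pay: 35 × $26.73 = $935.55
Overtime pay: 6 × $26.73 × 1.5 = $240.57
Gross pay = $935.55 + $240.57 = $1176.12
SIMPLE IRA contribution: $1176.12 × 0.063 = $74.10
Taxable wages = $1176.12 − $74.10 = $1102.02
Local income tax: $1102.02 × 0.0195 = $21.49
Medicare: $1176.12 × 0.02 = $23.52
Dental insurance premium: $83.39
AD&D insurance premium: $22.81
Total deductions = $74.10 + $21.49 + $23.52 + $83.39 + $22.81 = $225.31
Net pay = $1176.12 − $225.31 = $950.81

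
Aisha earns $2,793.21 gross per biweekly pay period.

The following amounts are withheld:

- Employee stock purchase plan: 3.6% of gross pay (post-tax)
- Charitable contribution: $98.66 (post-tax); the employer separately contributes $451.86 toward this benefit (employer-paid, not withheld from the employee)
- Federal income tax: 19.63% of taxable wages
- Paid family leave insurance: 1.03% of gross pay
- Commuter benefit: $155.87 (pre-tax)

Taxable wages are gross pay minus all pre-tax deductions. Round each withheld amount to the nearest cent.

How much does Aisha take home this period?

$1,891.64

Commuter benefit: $155.87
Taxable wages = $2,793.21 − $155.87 = $2,637.34
Federal income tax: $2,637.34 × 0.1963 = $517.71
Paid family leave insurance: $2,793.21 × 0.0103 = $28.77
Employee stock purchase plan: $2,793.21 × 0.036 = $100.56
Charitable contribution: $98.66
(Employer's $451.86 toward charitable contribution is not withheld from the employee.)
Total deductions = $155.87 + $517.71 + $28.77 + $100.56 + $98.66 = $901.57
Net pay = $2,793.21 − $901.57 = $1,891.64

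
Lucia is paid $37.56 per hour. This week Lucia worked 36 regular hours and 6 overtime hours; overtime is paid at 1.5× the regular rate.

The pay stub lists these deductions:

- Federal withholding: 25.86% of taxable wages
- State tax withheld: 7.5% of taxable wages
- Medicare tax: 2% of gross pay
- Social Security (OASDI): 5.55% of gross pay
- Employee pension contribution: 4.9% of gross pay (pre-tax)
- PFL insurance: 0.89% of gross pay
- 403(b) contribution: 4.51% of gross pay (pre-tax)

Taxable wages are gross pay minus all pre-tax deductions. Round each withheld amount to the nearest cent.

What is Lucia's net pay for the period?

Regular pay: 36 × $37.56 = $1,352.16
Overtime pay: 6 × $37.56 × 1.5 = $338.04
Gross pay = $1,352.16 + $338.04 = $1,690.20
403(b) contribution: $1,690.20 × 0.0451 = $76.23
Employee pension contribution: $1,690.20 × 0.049 = $82.82
Pre-tax total = $76.23 + $82.82 = $159.05
Taxable wages = $1,690.20 − $159.05 = $1,531.15
State tax withheld: $1,531.15 × 0.075 = $114.84
Federal withholding: $1,531.15 × 0.2586 = $395.96
PFL insurance: $1,690.20 × 0.0089 = $15.04
Social Security (OASDI): $1,690.20 × 0.0555 = $93.81
Medicare tax: $1,690.20 × 0.02 = $33.80
Total deductions = $76.23 + $82.82 + $114.84 + $395.96 + $15.04 + $93.81 + $33.80 = $812.50
Net pay = $1,690.20 − $812.50 = $877.70

$877.70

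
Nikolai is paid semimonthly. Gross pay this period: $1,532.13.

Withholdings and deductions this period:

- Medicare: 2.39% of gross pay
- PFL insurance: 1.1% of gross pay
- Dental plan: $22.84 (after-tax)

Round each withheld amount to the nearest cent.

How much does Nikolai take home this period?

$1,455.82

Medicare: $1,532.13 × 0.0239 = $36.62
PFL insurance: $1,532.13 × 0.011 = $16.85
Dental plan: $22.84
Total deductions = $36.62 + $16.85 + $22.84 = $76.31
Net pay = $1,532.13 − $76.31 = $1,455.82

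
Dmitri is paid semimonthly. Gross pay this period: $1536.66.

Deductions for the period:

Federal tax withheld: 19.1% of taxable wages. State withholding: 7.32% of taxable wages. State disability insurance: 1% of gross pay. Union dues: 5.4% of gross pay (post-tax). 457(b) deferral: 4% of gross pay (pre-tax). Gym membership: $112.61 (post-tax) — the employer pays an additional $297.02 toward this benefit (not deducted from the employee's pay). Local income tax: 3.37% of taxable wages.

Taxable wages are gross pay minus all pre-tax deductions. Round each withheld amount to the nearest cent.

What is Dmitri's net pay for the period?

$824.78

457(b) deferral: $1536.66 × 0.04 = $61.47
Taxable wages = $1536.66 − $61.47 = $1475.19
State withholding: $1475.19 × 0.0732 = $107.98
Local income tax: $1475.19 × 0.0337 = $49.71
Federal tax withheld: $1475.19 × 0.191 = $281.76
State disability insurance: $1536.66 × 0.01 = $15.37
Union dues: $1536.66 × 0.054 = $82.98
Gym membership: $112.61
(Employer's $297.02 toward gym membership is not withheld from the employee.)
Total deductions = $61.47 + $107.98 + $49.71 + $281.76 + $15.37 + $82.98 + $112.61 = $711.88
Net pay = $1536.66 − $711.88 = $824.78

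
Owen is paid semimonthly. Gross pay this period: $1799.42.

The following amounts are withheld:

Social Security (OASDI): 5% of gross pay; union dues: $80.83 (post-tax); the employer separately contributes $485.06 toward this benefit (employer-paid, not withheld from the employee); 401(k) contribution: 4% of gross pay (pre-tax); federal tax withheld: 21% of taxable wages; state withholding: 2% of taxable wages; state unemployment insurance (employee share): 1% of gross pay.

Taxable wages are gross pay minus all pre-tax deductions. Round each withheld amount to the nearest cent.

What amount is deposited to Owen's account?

$1141.34

401(k) contribution: $1799.42 × 0.04 = $71.98
Taxable wages = $1799.42 − $71.98 = $1727.44
Federal tax withheld: $1727.44 × 0.21 = $362.76
State withholding: $1727.44 × 0.02 = $34.55
State unemployment insurance (employee share): $1799.42 × 0.01 = $17.99
Social Security (OASDI): $1799.42 × 0.05 = $89.97
Union dues: $80.83
(Employer's $485.06 toward union dues is not withheld from the employee.)
Total deductions = $71.98 + $362.76 + $34.55 + $17.99 + $89.97 + $80.83 = $658.08
Net pay = $1799.42 − $658.08 = $1141.34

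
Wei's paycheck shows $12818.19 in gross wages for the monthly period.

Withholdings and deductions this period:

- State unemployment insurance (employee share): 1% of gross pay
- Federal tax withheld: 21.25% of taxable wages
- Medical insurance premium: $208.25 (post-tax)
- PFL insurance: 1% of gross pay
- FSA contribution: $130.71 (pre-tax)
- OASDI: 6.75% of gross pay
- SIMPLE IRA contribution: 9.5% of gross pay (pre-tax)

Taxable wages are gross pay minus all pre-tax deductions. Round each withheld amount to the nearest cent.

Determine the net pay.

FSA contribution: $130.71
SIMPLE IRA contribution: $12818.19 × 0.095 = $1217.73
Pre-tax total = $130.71 + $1217.73 = $1348.44
Taxable wages = $12818.19 − $1348.44 = $11469.75
Federal tax withheld: $11469.75 × 0.2125 = $2437.32
State unemployment insurance (employee share): $12818.19 × 0.01 = $128.18
OASDI: $12818.19 × 0.0675 = $865.23
PFL insurance: $12818.19 × 0.01 = $128.18
Medical insurance premium: $208.25
Total deductions = $130.71 + $1217.73 + $2437.32 + $128.18 + $865.23 + $128.18 + $208.25 = $5115.60
Net pay = $12818.19 − $5115.60 = $7702.59

$7702.59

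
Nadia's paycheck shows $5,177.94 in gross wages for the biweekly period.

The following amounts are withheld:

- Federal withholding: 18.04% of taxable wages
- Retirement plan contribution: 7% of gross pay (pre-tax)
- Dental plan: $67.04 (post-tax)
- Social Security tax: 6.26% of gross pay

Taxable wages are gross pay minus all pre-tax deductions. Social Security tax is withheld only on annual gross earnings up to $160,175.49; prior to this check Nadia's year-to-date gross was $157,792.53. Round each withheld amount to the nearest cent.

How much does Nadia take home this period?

Retirement plan contribution: $5,177.94 × 0.07 = $362.46
Taxable wages = $5,177.94 − $362.46 = $4,815.48
Federal withholding: $4,815.48 × 0.1804 = $868.71
Social Security tax: only $160,175.49 − $157,792.53 = $2,382.96 of this check is subject → $2,382.96 × 0.0626 = $149.17
Dental plan: $67.04
Total deductions = $362.46 + $868.71 + $149.17 + $67.04 = $1,447.38
Net pay = $5,177.94 − $1,447.38 = $3,730.56

$3,730.56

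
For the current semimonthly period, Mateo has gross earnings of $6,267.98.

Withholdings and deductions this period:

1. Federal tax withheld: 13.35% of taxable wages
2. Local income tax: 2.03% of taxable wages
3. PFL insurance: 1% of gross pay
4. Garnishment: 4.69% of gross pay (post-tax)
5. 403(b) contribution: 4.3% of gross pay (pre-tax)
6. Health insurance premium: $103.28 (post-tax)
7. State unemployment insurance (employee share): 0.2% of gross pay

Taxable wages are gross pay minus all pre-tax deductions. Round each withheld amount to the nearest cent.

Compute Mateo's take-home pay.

$4,603.43

403(b) contribution: $6,267.98 × 0.043 = $269.52
Taxable wages = $6,267.98 − $269.52 = $5,998.46
Local income tax: $5,998.46 × 0.0203 = $121.77
Federal tax withheld: $5,998.46 × 0.1335 = $800.79
PFL insurance: $6,267.98 × 0.01 = $62.68
State unemployment insurance (employee share): $6,267.98 × 0.002 = $12.54
Health insurance premium: $103.28
Garnishment: $6,267.98 × 0.0469 = $293.97
Total deductions = $269.52 + $121.77 + $800.79 + $62.68 + $12.54 + $103.28 + $293.97 = $1,664.55
Net pay = $6,267.98 − $1,664.55 = $4,603.43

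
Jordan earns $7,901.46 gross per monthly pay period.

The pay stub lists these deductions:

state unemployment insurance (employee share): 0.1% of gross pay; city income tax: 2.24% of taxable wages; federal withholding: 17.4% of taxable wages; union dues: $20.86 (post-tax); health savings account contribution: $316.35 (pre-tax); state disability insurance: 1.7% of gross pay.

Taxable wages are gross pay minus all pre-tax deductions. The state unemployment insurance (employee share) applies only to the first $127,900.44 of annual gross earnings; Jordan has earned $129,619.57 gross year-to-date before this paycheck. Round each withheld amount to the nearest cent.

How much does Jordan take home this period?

Health savings account contribution: $316.35
Taxable wages = $7,901.46 − $316.35 = $7,585.11
City income tax: $7,585.11 × 0.0224 = $169.91
Federal withholding: $7,585.11 × 0.174 = $1,319.81
State disability insurance: $7,901.46 × 0.017 = $134.32
State unemployment insurance (employee share): annual cap $127,900.44 already reached (YTD $129,619.57), so $0.00
Union dues: $20.86
Total deductions = $316.35 + $169.91 + $1,319.81 + $134.32 + $0.00 + $20.86 = $1,961.25
Net pay = $7,901.46 − $1,961.25 = $5,940.21

$5,940.21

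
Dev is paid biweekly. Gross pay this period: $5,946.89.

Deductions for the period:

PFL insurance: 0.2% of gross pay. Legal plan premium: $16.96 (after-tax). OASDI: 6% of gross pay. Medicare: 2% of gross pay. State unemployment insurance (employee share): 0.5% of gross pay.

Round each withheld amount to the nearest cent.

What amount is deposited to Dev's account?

$5,412.56

State unemployment insurance (employee share): $5,946.89 × 0.005 = $29.73
OASDI: $5,946.89 × 0.06 = $356.81
Medicare: $5,946.89 × 0.02 = $118.94
PFL insurance: $5,946.89 × 0.002 = $11.89
Legal plan premium: $16.96
Total deductions = $29.73 + $356.81 + $118.94 + $11.89 + $16.96 = $534.33
Net pay = $5,946.89 − $534.33 = $5,412.56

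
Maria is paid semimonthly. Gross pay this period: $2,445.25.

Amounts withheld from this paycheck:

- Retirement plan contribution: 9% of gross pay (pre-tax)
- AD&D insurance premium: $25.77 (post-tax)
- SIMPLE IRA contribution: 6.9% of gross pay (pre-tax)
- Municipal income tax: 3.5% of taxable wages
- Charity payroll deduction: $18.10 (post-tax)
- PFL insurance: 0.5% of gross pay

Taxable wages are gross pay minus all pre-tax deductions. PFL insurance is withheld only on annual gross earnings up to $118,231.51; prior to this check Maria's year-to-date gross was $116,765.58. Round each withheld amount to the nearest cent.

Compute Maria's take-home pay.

$1,933.28

SIMPLE IRA contribution: $2,445.25 × 0.069 = $168.72
Retirement plan contribution: $2,445.25 × 0.09 = $220.07
Pre-tax total = $168.72 + $220.07 = $388.79
Taxable wages = $2,445.25 − $388.79 = $2,056.46
Municipal income tax: $2,056.46 × 0.035 = $71.98
PFL insurance: only $118,231.51 − $116,765.58 = $1,465.93 of this check is subject → $1,465.93 × 0.005 = $7.33
AD&D insurance premium: $25.77
Charity payroll deduction: $18.10
Total deductions = $168.72 + $220.07 + $71.98 + $7.33 + $25.77 + $18.10 = $511.97
Net pay = $2,445.25 − $511.97 = $1,933.28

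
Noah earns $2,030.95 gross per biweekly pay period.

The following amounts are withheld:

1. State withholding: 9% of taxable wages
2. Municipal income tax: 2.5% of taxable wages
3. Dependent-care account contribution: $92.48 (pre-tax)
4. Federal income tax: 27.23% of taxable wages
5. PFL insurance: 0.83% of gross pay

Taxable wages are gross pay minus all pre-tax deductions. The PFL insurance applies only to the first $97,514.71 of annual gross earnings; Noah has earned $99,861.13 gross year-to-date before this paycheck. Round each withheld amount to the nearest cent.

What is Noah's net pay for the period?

Dependent-care account contribution: $92.48
Taxable wages = $2,030.95 − $92.48 = $1,938.47
State withholding: $1,938.47 × 0.09 = $174.46
Municipal income tax: $1,938.47 × 0.025 = $48.46
Federal income tax: $1,938.47 × 0.2723 = $527.85
PFL insurance: annual cap $97,514.71 already reached (YTD $99,861.13), so $0.00
Total deductions = $92.48 + $174.46 + $48.46 + $527.85 + $0.00 = $843.25
Net pay = $2,030.95 − $843.25 = $1,187.70

$1,187.70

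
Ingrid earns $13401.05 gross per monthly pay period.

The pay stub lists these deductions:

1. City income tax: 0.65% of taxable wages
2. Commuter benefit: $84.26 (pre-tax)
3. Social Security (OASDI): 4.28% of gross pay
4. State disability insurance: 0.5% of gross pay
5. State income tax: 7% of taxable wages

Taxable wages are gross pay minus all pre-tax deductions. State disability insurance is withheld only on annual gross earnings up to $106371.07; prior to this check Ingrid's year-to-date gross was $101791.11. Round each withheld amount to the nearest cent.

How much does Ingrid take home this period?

$11701.59

Commuter benefit: $84.26
Taxable wages = $13401.05 − $84.26 = $13316.79
City income tax: $13316.79 × 0.0065 = $86.56
State income tax: $13316.79 × 0.07 = $932.18
Social Security (OASDI): $13401.05 × 0.0428 = $573.56
State disability insurance: only $106371.07 − $101791.11 = $4579.96 of this check is subject → $4579.96 × 0.005 = $22.90
Total deductions = $84.26 + $86.56 + $932.18 + $573.56 + $22.90 = $1699.46
Net pay = $13401.05 − $1699.46 = $11701.59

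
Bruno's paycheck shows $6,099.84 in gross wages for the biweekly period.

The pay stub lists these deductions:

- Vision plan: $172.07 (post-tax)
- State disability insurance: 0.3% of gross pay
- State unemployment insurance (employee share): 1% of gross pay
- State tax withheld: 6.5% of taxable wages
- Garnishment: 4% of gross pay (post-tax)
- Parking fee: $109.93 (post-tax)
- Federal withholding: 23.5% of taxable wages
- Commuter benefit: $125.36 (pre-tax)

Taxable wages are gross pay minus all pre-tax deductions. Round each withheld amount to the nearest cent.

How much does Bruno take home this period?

Commuter benefit: $125.36
Taxable wages = $6,099.84 − $125.36 = $5,974.48
Federal withholding: $5,974.48 × 0.235 = $1,404.00
State tax withheld: $5,974.48 × 0.065 = $388.34
State disability insurance: $6,099.84 × 0.003 = $18.30
State unemployment insurance (employee share): $6,099.84 × 0.01 = $61.00
Parking fee: $109.93
Garnishment: $6,099.84 × 0.04 = $243.99
Vision plan: $172.07
Total deductions = $125.36 + $1,404.00 + $388.34 + $18.30 + $61.00 + $109.93 + $243.99 + $172.07 = $2,522.99
Net pay = $6,099.84 − $2,522.99 = $3,576.85

$3,576.85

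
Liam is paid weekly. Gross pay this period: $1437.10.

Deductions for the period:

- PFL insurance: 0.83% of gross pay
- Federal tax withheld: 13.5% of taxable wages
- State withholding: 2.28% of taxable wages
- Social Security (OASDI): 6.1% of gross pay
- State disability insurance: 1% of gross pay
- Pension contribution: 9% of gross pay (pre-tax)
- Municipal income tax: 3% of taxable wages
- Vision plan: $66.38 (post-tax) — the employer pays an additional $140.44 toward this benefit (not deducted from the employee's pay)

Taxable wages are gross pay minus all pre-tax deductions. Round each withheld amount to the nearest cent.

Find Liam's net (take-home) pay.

$881.82

Pension contribution: $1437.10 × 0.09 = $129.34
Taxable wages = $1437.10 − $129.34 = $1307.76
Municipal income tax: $1307.76 × 0.03 = $39.23
Federal tax withheld: $1307.76 × 0.135 = $176.55
State withholding: $1307.76 × 0.0228 = $29.82
State disability insurance: $1437.10 × 0.01 = $14.37
PFL insurance: $1437.10 × 0.0083 = $11.93
Social Security (OASDI): $1437.10 × 0.061 = $87.66
Vision plan: $66.38
(Employer's $140.44 toward vision plan is not withheld from the employee.)
Total deductions = $129.34 + $39.23 + $176.55 + $29.82 + $14.37 + $11.93 + $87.66 + $66.38 = $555.28
Net pay = $1437.10 − $555.28 = $881.82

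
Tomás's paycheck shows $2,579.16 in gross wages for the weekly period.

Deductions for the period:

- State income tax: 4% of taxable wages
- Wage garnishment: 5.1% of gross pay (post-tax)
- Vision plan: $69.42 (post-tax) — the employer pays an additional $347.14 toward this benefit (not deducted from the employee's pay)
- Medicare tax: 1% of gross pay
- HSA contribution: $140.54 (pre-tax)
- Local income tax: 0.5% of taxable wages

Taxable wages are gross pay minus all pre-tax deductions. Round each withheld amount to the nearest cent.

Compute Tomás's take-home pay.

$2,102.14

HSA contribution: $140.54
Taxable wages = $2,579.16 − $140.54 = $2,438.62
Local income tax: $2,438.62 × 0.005 = $12.19
State income tax: $2,438.62 × 0.04 = $97.54
Medicare tax: $2,579.16 × 0.01 = $25.79
Vision plan: $69.42
Wage garnishment: $2,579.16 × 0.051 = $131.54
(Employer's $347.14 toward vision plan is not withheld from the employee.)
Total deductions = $140.54 + $12.19 + $97.54 + $25.79 + $69.42 + $131.54 = $477.02
Net pay = $2,579.16 − $477.02 = $2,102.14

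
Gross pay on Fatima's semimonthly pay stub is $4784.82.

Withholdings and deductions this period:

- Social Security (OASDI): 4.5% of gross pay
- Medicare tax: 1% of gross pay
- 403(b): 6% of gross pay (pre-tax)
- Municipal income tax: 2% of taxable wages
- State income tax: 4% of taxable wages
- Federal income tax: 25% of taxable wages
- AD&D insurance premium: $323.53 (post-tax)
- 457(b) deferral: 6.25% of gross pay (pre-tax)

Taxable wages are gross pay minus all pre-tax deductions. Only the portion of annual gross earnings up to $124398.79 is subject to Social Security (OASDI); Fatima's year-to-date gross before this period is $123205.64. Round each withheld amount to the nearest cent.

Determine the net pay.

$2472.02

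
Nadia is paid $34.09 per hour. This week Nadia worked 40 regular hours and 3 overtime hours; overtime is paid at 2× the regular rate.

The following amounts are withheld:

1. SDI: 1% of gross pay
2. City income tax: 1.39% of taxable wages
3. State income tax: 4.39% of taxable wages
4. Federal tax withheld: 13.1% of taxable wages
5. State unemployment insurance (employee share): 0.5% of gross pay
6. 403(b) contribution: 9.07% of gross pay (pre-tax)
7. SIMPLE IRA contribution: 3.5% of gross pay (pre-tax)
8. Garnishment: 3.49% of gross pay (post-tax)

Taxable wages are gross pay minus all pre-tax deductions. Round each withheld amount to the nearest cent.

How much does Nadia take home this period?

Regular pay: 40 × $34.09 = $1,363.60
Overtime pay: 3 × $34.09 × 2 = $204.54
Gross pay = $1,363.60 + $204.54 = $1,568.14
403(b) contribution: $1,568.14 × 0.0907 = $142.23
SIMPLE IRA contribution: $1,568.14 × 0.035 = $54.88
Pre-tax total = $142.23 + $54.88 = $197.11
Taxable wages = $1,568.14 − $197.11 = $1,371.03
State income tax: $1,371.03 × 0.0439 = $60.19
City income tax: $1,371.03 × 0.0139 = $19.06
Federal tax withheld: $1,371.03 × 0.131 = $179.60
State unemployment insurance (employee share): $1,568.14 × 0.005 = $7.84
SDI: $1,568.14 × 0.01 = $15.68
Garnishment: $1,568.14 × 0.0349 = $54.73
Total deductions = $142.23 + $54.88 + $60.19 + $19.06 + $179.60 + $7.84 + $15.68 + $54.73 = $534.21
Net pay = $1,568.14 − $534.21 = $1,033.93

$1,033.93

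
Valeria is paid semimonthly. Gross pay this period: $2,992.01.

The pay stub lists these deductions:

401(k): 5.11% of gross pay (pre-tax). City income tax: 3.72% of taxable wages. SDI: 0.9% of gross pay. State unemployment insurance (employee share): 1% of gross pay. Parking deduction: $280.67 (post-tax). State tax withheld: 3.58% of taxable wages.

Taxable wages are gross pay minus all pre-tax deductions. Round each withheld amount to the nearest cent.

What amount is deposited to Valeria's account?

$2,294.34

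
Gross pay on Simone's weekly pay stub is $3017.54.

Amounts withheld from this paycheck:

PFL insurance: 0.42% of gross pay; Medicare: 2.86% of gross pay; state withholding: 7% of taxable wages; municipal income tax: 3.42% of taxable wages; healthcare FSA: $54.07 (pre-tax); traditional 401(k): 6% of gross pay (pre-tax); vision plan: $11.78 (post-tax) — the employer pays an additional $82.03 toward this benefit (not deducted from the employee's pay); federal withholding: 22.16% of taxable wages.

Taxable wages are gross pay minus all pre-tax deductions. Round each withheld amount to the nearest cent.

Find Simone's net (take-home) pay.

$1765.16

Traditional 401(k): $3017.54 × 0.06 = $181.05
Healthcare FSA: $54.07
Pre-tax total = $181.05 + $54.07 = $235.12
Taxable wages = $3017.54 − $235.12 = $2782.42
State withholding: $2782.42 × 0.07 = $194.77
Federal withholding: $2782.42 × 0.2216 = $616.58
Municipal income tax: $2782.42 × 0.0342 = $95.16
Medicare: $3017.54 × 0.0286 = $86.30
PFL insurance: $3017.54 × 0.0042 = $12.67
Vision plan: $11.78
(Employer's $82.03 toward vision plan is not withheld from the employee.)
Total deductions = $181.05 + $54.07 + $194.77 + $616.58 + $95.16 + $86.30 + $12.67 + $11.78 = $1252.38
Net pay = $3017.54 − $1252.38 = $1765.16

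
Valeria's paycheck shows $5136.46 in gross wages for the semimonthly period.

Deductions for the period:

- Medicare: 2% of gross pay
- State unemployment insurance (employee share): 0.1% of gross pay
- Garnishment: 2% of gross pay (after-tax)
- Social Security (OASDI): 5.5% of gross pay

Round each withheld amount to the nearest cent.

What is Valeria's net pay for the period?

State unemployment insurance (employee share): $5136.46 × 0.001 = $5.14
Medicare: $5136.46 × 0.02 = $102.73
Social Security (OASDI): $5136.46 × 0.055 = $282.51
Garnishment: $5136.46 × 0.02 = $102.73
Total deductions = $5.14 + $102.73 + $282.51 + $102.73 = $493.11
Net pay = $5136.46 − $493.11 = $4643.35

$4643.35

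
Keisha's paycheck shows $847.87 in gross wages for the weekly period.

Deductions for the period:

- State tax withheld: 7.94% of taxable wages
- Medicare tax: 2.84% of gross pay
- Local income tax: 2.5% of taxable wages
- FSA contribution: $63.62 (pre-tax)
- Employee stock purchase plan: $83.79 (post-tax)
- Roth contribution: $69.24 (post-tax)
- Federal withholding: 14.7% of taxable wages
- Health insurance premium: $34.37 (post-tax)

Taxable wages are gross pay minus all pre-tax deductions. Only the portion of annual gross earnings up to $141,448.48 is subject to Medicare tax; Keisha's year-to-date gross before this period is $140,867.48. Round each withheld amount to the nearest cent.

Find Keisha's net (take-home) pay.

FSA contribution: $63.62
Taxable wages = $847.87 − $63.62 = $784.25
State tax withheld: $784.25 × 0.0794 = $62.27
Local income tax: $784.25 × 0.025 = $19.61
Federal withholding: $784.25 × 0.147 = $115.28
Medicare tax: only $141,448.48 − $140,867.48 = $581.00 of this check is subject → $581.00 × 0.0284 = $16.50
Health insurance premium: $34.37
Roth contribution: $69.24
Employee stock purchase plan: $83.79
Total deductions = $63.62 + $62.27 + $19.61 + $115.28 + $16.50 + $34.37 + $69.24 + $83.79 = $464.68
Net pay = $847.87 − $464.68 = $383.19

$383.19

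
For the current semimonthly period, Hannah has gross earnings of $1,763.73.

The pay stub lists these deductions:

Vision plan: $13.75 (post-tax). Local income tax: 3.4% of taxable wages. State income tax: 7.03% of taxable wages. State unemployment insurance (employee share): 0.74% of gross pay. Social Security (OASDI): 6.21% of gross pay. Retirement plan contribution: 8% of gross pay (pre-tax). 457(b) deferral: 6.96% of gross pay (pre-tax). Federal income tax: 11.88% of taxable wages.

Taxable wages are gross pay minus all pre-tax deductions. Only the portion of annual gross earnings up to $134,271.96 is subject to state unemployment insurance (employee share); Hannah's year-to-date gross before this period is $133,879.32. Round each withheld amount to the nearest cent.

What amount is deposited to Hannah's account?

Retirement plan contribution: $1,763.73 × 0.08 = $141.10
457(b) deferral: $1,763.73 × 0.0696 = $122.76
Pre-tax total = $141.10 + $122.76 = $263.86
Taxable wages = $1,763.73 − $263.86 = $1,499.87
Federal income tax: $1,499.87 × 0.1188 = $178.18
State income tax: $1,499.87 × 0.0703 = $105.44
Local income tax: $1,499.87 × 0.034 = $51.00
State unemployment insurance (employee share): only $134,271.96 − $133,879.32 = $392.64 of this check is subject → $392.64 × 0.0074 = $2.91
Social Security (OASDI): $1,763.73 × 0.0621 = $109.53
Vision plan: $13.75
Total deductions = $141.10 + $122.76 + $178.18 + $105.44 + $51.00 + $2.91 + $109.53 + $13.75 = $724.67
Net pay = $1,763.73 − $724.67 = $1,039.06

$1,039.06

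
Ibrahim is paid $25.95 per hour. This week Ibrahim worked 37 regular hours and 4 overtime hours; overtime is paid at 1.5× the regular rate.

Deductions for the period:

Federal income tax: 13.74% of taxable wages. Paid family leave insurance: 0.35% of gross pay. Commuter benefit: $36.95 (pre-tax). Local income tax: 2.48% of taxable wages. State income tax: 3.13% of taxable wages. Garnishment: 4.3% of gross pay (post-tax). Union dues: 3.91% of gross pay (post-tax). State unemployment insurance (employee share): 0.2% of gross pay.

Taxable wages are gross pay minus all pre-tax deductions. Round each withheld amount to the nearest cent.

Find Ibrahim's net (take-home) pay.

Regular pay: 37 × $25.95 = $960.15
Overtime pay: 4 × $25.95 × 1.5 = $155.70
Gross pay = $960.15 + $155.70 = $1,115.85
Commuter benefit: $36.95
Taxable wages = $1,115.85 − $36.95 = $1,078.90
State income tax: $1,078.90 × 0.0313 = $33.77
Federal income tax: $1,078.90 × 0.1374 = $148.24
Local income tax: $1,078.90 × 0.0248 = $26.76
Paid family leave insurance: $1,115.85 × 0.0035 = $3.91
State unemployment insurance (employee share): $1,115.85 × 0.002 = $2.23
Union dues: $1,115.85 × 0.0391 = $43.63
Garnishment: $1,115.85 × 0.043 = $47.98
Total deductions = $36.95 + $33.77 + $148.24 + $26.76 + $3.91 + $2.23 + $43.63 + $47.98 = $343.47
Net pay = $1,115.85 − $343.47 = $772.38

$772.38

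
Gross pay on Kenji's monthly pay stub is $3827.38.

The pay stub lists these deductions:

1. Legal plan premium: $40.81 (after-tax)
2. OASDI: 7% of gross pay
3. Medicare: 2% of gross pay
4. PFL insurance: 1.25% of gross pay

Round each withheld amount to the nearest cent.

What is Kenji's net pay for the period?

$3394.26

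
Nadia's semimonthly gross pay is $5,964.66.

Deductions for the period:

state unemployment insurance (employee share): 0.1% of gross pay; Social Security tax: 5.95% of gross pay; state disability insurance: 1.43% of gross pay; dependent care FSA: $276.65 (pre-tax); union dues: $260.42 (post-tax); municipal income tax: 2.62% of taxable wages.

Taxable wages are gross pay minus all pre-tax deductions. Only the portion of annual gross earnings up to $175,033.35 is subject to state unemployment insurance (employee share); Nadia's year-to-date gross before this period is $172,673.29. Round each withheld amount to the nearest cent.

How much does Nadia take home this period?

$4,836.01

Dependent care FSA: $276.65
Taxable wages = $5,964.66 − $276.65 = $5,688.01
Municipal income tax: $5,688.01 × 0.0262 = $149.03
Social Security tax: $5,964.66 × 0.0595 = $354.90
State disability insurance: $5,964.66 × 0.0143 = $85.29
State unemployment insurance (employee share): only $175,033.35 − $172,673.29 = $2,360.06 of this check is subject → $2,360.06 × 0.001 = $2.36
Union dues: $260.42
Total deductions = $276.65 + $149.03 + $354.90 + $85.29 + $2.36 + $260.42 = $1,128.65
Net pay = $5,964.66 − $1,128.65 = $4,836.01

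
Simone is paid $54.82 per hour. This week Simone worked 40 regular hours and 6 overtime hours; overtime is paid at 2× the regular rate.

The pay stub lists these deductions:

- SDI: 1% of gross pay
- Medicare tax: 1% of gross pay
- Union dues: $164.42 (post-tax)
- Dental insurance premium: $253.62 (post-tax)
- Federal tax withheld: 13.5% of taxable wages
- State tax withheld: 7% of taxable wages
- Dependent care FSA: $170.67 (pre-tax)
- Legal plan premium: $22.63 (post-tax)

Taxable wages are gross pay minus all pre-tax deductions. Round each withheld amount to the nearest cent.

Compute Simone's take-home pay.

$1632.88

Regular pay: 40 × $54.82 = $2192.80
Overtime pay: 6 × $54.82 × 2 = $657.84
Gross pay = $2192.80 + $657.84 = $2850.64
Dependent care FSA: $170.67
Taxable wages = $2850.64 − $170.67 = $2679.97
Federal tax withheld: $2679.97 × 0.135 = $361.80
State tax withheld: $2679.97 × 0.07 = $187.60
SDI: $2850.64 × 0.01 = $28.51
Medicare tax: $2850.64 × 0.01 = $28.51
Legal plan premium: $22.63
Union dues: $164.42
Dental insurance premium: $253.62
Total deductions = $170.67 + $361.80 + $187.60 + $28.51 + $28.51 + $22.63 + $164.42 + $253.62 = $1217.76
Net pay = $2850.64 − $1217.76 = $1632.88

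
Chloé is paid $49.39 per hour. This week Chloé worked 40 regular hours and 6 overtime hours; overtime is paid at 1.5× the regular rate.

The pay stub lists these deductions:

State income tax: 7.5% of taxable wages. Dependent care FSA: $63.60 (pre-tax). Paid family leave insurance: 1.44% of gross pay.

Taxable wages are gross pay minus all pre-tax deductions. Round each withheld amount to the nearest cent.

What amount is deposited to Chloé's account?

Regular pay: 40 × $49.39 = $1975.60
Overtime pay: 6 × $49.39 × 1.5 = $444.51
Gross pay = $1975.60 + $444.51 = $2420.11
Dependent care FSA: $63.60
Taxable wages = $2420.11 − $63.60 = $2356.51
State income tax: $2356.51 × 0.075 = $176.74
Paid family leave insurance: $2420.11 × 0.0144 = $34.85
Total deductions = $63.60 + $176.74 + $34.85 = $275.19
Net pay = $2420.11 − $275.19 = $2144.92

$2144.92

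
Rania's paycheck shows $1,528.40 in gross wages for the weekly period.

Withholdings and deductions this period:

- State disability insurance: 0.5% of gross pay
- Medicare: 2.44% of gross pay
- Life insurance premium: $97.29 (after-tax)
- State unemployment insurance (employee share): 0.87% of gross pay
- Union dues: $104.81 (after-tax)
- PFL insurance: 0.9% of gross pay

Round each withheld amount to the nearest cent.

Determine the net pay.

$1,254.31

State disability insurance: $1,528.40 × 0.005 = $7.64
PFL insurance: $1,528.40 × 0.009 = $13.76
State unemployment insurance (employee share): $1,528.40 × 0.0087 = $13.30
Medicare: $1,528.40 × 0.0244 = $37.29
Union dues: $104.81
Life insurance premium: $97.29
Total deductions = $7.64 + $13.76 + $13.30 + $37.29 + $104.81 + $97.29 = $274.09
Net pay = $1,528.40 − $274.09 = $1,254.31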